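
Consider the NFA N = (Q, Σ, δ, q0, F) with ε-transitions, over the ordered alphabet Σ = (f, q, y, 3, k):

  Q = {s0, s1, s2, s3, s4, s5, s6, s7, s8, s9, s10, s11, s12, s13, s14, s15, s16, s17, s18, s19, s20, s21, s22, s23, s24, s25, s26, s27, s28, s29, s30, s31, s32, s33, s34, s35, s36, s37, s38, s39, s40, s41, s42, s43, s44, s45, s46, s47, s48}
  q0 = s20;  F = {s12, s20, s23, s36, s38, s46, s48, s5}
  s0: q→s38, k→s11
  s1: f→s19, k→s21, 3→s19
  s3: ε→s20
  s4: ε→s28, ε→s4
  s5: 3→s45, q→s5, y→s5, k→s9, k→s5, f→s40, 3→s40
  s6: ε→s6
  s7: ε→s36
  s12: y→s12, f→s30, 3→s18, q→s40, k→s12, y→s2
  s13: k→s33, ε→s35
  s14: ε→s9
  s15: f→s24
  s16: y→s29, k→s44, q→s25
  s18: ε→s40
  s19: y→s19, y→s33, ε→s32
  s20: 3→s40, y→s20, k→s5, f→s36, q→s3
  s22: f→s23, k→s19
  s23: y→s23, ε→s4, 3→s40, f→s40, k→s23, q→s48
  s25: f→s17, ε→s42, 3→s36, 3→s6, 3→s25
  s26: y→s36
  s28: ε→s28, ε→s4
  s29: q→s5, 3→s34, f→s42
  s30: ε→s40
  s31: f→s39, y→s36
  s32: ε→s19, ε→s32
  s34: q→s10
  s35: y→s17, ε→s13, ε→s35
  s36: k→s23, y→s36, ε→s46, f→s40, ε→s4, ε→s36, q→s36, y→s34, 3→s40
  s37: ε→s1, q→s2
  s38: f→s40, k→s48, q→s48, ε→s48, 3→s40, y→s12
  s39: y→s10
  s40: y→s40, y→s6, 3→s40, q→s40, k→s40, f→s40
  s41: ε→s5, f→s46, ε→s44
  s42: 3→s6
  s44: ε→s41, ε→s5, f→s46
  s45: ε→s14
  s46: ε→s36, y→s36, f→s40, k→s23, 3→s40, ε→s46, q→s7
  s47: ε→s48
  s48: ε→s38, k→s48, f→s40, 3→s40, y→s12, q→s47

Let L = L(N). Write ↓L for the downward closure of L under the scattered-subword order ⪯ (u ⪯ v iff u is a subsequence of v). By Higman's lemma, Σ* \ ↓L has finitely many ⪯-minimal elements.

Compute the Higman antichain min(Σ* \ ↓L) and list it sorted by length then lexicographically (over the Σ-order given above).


|Q|=49, |F|=8, |δ|=113 (32 ε).
min D↑ (7 st, q0=0, F={2}): 0:f→1,q→0,y→0,3→2,k→3 1:f→2,q→1,y→1,3→2,k→4 2:f→2,q→2,y→2,3→2,k→2 3:f→2,q→3,y→3,3→2,k→3 4:f→2,q→5,y→4,3→2,k→4 5:f→2,q→5,y→6,3→2,k→5 6:f→2,q→2,y→6,3→2,k→6.
'3': |S_i|=[23, 6] end={s14,s18,s40,s45,s6,s9} — reject; 1/1 del acc.
'ff': N↓-sim [23, 17, 3] end={s30,s40,s6} rej; 2/2 deletions ∈↓L.
'kf': run [23, 16, 3] end={s30,s40,s6} ∉↓L; 2/2 deletions ∈↓L.
'fkqyq': N↓-sim [23, 17, 12, 9, 6, 2] end={s40,s6} ∉↓L; 5/5 deletions ∈↓L.
4 words, ⪯-incomp.

min(Σ*\↓L) = [3, ff, kf, fkqyq].


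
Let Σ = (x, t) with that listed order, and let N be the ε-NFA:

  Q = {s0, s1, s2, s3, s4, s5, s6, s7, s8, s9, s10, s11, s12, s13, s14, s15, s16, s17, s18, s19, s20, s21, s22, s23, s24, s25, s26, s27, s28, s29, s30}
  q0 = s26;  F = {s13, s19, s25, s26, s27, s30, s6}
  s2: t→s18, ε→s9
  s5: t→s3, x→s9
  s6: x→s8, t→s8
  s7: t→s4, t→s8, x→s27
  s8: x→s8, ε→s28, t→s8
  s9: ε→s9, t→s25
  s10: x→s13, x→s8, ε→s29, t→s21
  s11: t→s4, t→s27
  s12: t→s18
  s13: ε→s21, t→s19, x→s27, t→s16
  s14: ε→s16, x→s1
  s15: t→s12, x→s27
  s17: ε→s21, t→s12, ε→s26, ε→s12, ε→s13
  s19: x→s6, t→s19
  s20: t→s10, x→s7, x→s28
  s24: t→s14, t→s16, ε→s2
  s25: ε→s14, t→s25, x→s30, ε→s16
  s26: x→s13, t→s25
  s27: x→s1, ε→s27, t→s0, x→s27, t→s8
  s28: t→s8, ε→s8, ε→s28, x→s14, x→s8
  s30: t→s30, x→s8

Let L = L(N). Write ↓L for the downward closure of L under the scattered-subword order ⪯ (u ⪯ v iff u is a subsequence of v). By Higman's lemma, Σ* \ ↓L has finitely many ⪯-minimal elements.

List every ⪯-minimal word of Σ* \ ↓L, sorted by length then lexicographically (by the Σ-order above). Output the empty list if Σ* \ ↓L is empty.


|Q|=31, |F|=7, |δ|=60 (16 ε).
min D↑ (8 st, q0=0, F={6}): 0:x→1,t→2 1:x→3,t→4 2:x→5,t→2 3:x→3,t→6 4:x→7,t→4 5:x→6,t→5 6:x→6,t→6 7:x→6,t→6 (ε-aug+det+¬).
'xxt': N↓-sim [14, 12, 8, 6] end={s0,s1,s14,s16,s28,s8} ∉↓L; 3/3 single-dels accept.
'txx': run [14, 10, 7, 5] end={s1,s14,s16,s28,s8} — reject; 3/3 del acc.
2 words, ⪯-incomp.

Antichain: [xxt, txx].


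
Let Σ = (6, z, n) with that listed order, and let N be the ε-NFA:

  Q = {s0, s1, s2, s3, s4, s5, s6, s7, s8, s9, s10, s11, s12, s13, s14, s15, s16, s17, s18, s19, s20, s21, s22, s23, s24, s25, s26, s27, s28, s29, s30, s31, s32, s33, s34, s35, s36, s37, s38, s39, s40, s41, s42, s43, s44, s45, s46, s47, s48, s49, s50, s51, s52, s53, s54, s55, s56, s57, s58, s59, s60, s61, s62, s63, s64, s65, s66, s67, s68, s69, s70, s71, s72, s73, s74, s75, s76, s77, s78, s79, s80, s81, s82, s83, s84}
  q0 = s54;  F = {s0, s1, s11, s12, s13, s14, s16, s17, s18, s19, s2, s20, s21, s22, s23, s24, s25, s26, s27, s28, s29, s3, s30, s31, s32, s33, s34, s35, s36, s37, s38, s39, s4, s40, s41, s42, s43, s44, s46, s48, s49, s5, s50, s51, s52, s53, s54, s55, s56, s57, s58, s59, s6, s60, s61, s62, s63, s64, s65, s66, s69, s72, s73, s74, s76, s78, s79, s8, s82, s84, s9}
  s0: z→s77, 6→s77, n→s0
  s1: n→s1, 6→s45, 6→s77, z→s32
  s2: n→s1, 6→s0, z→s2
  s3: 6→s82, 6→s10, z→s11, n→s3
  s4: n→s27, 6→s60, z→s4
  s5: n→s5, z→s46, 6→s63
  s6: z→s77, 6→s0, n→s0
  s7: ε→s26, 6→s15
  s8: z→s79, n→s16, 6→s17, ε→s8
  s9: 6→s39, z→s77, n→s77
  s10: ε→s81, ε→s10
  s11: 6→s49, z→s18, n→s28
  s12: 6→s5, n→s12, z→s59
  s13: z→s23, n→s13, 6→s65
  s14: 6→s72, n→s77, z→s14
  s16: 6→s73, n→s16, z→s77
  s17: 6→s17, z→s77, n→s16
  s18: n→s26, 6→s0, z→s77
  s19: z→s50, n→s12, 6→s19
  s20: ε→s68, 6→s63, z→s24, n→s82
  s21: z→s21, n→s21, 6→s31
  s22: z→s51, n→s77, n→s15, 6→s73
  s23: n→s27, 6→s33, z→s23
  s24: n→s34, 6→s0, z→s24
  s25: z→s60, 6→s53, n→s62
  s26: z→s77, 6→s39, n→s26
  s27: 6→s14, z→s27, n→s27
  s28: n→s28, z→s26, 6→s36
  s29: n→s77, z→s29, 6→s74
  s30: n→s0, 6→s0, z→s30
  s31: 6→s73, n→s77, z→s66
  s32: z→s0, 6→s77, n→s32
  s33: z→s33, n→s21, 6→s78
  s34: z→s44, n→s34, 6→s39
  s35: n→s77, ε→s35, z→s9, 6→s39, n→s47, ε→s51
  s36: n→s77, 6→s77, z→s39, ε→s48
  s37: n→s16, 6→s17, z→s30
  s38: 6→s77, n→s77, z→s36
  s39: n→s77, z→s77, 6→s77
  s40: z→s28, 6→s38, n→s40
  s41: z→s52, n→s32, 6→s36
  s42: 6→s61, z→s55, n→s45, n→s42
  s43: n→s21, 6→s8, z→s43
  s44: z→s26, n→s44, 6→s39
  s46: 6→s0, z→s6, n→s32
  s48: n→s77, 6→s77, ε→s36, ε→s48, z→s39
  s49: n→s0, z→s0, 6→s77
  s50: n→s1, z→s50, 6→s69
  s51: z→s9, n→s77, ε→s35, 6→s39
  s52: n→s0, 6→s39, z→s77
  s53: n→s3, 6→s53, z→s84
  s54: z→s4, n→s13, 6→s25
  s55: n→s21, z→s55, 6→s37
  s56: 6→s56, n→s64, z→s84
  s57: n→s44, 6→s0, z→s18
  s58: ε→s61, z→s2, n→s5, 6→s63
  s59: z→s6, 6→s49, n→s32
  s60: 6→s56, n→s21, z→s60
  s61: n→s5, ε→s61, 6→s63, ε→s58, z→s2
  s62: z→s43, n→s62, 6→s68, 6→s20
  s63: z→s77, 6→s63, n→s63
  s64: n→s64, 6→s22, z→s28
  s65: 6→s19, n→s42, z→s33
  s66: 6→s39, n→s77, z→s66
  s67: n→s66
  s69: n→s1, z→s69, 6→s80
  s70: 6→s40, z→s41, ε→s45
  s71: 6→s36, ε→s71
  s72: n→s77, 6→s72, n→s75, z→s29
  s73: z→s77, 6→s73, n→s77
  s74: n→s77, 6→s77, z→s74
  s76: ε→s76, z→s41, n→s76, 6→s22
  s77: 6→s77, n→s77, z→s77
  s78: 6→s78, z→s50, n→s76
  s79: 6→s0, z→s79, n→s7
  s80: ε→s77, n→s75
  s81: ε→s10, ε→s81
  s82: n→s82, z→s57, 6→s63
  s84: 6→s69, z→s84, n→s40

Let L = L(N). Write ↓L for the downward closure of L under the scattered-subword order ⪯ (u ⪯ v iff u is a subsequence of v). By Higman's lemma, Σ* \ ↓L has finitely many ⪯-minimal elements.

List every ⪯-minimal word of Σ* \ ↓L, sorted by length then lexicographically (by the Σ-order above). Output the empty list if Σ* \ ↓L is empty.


|Q|=85, |F|=71, |δ|=249 (20 ε).
min D↑ (69 st, q0=0, F={30}): 0:6→1,z→2,n→3 1:6→4,z→5,n→6 2:6→5,z→2,n→7 3:6→8,z→9,n→3 4:6→4,z→10,n→11 5:6→12,z→5,n→13 6:6→14,z→15,n→6 7:6→16,z→7,n→7 8:6→17,z→18,n→19 9:6→18,z→9,n→7 10:6→20,z→10,n→21 11:6→22,z→23,n→11 12:6→12,z→10,n→24 13:6→25,z→13,n→13 14:6→26,z→27,n→22 15:6→28,z→15,n→13 16:6→29,z→16,n→30 17:6→17,z→31,n→32 18:6→33,z→18,n→13 19:6→34,z→35,n→19 20:6→30,z→20,n→36 21:6→37,z→38,n→21 22:6→26,z→39,n→22 23:6→40,z→41,n→38 24:6→42,z→38,n→24 25:6→43,z→44,n→30 26:6→26,z→30,n→26 27:6→45,z→27,n→46 28:6→47,z→48,n→49 29:6→29,z→50,n→30 30:6→30,z→30,n→30 31:6→20,z→31,n→36 32:6→51,z→52,n→32 33:6→33,z→31,n→53 34:6→26,z→54,n→51 35:6→55,z→35,n→13 36:6→30,z→56,n→36 37:6→30,z→57,n→30 38:6→57,z→58,n→38 39:6→45,z→41,n→59 40:6→30,z→45,n→45 41:6→45,z→30,n→58 42:6→43,z→60,n→30 43:6→43,z→30,n→30 44:6→61,z→44,n→30 45:6→30,z→30,n→45 46:6→61,z→59,n→46 47:6→47,z→30,n→49 48:6→45,z→48,n→58 49:6→43,z→30,n→49 50:6→62,z→50,n→30 51:6→26,z→63,n→51 52:6→40,z→64,n→56 53:6→42,z→65,n→53 54:6→45,z→54,n→36 55:6→47,z→66,n→49 56:6→30,z→45,n→56 57:6→30,z→61,n→30 58:6→61,z→30,n→58 59:6→61,z→58,n→59 60:6→61,z→67,n→30 61:6→30,z→30,n→30 62:6→30,z→62,n→30 63:6→45,z→64,n→56 64:6→45,z→30,n→45 65:6→57,z→68,n→56 66:6→45,z→66,n→45 67:6→61,z→30,n→30 68:6→61,z→30,n→45 [Hopcroft].
'zn6n': |S_i|=[81, 62, 36, 20, 4] end={s15,s47,s75,s77} ∉↓L; 4/4 del acc.
'66z66': N↓-sim [81, 76, 66, 41, 15, 4] end={s45,s75,s77,s80} ∉↓L; 5/5 deletions ∈↓L.
'6n66z': N↓-sim [81, 76, 60, 44, 9, 1] end={s77} rej; 5/5 del acc.
'66nzzz': run [81, 76, 66, 42, 22, 8, 1] end={s77} rej; 6/6 del acc.
'6nz6nz': N↓-sim [81, 76, 60, 41, 19, 8, 1] end={s77} rej; 6/6 deletions ∈↓L.
'n66zn6': run [81, 74, 64, 43, 27, 7, 2] end={s45,s77} — reject; 6/6 del acc.
6 obstructions.

A = [zn6n, 66z66, 6n66z, 66nzzz, 6nz6nz, n66zn6].


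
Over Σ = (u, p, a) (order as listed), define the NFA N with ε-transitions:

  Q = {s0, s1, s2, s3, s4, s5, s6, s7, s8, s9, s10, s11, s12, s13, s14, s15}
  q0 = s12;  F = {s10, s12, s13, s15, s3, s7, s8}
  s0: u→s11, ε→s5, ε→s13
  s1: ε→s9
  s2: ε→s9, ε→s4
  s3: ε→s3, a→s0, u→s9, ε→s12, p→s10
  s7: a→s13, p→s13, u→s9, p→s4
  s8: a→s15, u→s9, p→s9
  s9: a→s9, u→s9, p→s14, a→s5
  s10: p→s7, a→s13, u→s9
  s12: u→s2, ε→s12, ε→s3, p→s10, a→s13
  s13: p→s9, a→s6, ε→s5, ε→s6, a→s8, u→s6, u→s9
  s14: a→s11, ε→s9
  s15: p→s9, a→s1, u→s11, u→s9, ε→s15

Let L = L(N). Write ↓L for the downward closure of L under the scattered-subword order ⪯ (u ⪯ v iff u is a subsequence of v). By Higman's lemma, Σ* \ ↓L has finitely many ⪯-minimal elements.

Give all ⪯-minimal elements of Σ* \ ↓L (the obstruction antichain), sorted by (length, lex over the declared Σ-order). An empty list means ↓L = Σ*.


|Q|=16, |F|=7, |δ|=44 (13 ε).
min D↑ (7 st, q0=0, F={1}): 0:u→1,p→2,a→3 1:u→1,p→1,a→1 2:u→1,p→4,a→3 3:u→1,p→1,a→5 4:u→1,p→3,a→3 5:u→1,p→1,a→6 6:u→1,p→1,a→1 [Hopcroft].
'u': run [16, 7] end={s11,s14,s2,s4,s5,s6,s9} rej; 1/1 deletions ∈↓L.
'ap': |S_i|=[16, 10, 4] end={s11,s14,s5,s9} rej; 2/2 single-dels accept.
'pppp': run [16, 12, 11, 10, 4] end={s11,s14,s5,s9} rej; 4/4 single-dels accept.
'aaaa': run [16, 10, 8, 6, 5] end={s1,s11,s14,s5,s9} — reject; 4/4 del acc.
'pppaaa': N↓-sim [16, 12, 11, 10, 8, 6, 5] end={s1,s11,s14,s5,s9} rej; 6/6 del acc.
5 minimals (antichain).

Antichain: [u, ap, pppp, aaaa, pppaaa].


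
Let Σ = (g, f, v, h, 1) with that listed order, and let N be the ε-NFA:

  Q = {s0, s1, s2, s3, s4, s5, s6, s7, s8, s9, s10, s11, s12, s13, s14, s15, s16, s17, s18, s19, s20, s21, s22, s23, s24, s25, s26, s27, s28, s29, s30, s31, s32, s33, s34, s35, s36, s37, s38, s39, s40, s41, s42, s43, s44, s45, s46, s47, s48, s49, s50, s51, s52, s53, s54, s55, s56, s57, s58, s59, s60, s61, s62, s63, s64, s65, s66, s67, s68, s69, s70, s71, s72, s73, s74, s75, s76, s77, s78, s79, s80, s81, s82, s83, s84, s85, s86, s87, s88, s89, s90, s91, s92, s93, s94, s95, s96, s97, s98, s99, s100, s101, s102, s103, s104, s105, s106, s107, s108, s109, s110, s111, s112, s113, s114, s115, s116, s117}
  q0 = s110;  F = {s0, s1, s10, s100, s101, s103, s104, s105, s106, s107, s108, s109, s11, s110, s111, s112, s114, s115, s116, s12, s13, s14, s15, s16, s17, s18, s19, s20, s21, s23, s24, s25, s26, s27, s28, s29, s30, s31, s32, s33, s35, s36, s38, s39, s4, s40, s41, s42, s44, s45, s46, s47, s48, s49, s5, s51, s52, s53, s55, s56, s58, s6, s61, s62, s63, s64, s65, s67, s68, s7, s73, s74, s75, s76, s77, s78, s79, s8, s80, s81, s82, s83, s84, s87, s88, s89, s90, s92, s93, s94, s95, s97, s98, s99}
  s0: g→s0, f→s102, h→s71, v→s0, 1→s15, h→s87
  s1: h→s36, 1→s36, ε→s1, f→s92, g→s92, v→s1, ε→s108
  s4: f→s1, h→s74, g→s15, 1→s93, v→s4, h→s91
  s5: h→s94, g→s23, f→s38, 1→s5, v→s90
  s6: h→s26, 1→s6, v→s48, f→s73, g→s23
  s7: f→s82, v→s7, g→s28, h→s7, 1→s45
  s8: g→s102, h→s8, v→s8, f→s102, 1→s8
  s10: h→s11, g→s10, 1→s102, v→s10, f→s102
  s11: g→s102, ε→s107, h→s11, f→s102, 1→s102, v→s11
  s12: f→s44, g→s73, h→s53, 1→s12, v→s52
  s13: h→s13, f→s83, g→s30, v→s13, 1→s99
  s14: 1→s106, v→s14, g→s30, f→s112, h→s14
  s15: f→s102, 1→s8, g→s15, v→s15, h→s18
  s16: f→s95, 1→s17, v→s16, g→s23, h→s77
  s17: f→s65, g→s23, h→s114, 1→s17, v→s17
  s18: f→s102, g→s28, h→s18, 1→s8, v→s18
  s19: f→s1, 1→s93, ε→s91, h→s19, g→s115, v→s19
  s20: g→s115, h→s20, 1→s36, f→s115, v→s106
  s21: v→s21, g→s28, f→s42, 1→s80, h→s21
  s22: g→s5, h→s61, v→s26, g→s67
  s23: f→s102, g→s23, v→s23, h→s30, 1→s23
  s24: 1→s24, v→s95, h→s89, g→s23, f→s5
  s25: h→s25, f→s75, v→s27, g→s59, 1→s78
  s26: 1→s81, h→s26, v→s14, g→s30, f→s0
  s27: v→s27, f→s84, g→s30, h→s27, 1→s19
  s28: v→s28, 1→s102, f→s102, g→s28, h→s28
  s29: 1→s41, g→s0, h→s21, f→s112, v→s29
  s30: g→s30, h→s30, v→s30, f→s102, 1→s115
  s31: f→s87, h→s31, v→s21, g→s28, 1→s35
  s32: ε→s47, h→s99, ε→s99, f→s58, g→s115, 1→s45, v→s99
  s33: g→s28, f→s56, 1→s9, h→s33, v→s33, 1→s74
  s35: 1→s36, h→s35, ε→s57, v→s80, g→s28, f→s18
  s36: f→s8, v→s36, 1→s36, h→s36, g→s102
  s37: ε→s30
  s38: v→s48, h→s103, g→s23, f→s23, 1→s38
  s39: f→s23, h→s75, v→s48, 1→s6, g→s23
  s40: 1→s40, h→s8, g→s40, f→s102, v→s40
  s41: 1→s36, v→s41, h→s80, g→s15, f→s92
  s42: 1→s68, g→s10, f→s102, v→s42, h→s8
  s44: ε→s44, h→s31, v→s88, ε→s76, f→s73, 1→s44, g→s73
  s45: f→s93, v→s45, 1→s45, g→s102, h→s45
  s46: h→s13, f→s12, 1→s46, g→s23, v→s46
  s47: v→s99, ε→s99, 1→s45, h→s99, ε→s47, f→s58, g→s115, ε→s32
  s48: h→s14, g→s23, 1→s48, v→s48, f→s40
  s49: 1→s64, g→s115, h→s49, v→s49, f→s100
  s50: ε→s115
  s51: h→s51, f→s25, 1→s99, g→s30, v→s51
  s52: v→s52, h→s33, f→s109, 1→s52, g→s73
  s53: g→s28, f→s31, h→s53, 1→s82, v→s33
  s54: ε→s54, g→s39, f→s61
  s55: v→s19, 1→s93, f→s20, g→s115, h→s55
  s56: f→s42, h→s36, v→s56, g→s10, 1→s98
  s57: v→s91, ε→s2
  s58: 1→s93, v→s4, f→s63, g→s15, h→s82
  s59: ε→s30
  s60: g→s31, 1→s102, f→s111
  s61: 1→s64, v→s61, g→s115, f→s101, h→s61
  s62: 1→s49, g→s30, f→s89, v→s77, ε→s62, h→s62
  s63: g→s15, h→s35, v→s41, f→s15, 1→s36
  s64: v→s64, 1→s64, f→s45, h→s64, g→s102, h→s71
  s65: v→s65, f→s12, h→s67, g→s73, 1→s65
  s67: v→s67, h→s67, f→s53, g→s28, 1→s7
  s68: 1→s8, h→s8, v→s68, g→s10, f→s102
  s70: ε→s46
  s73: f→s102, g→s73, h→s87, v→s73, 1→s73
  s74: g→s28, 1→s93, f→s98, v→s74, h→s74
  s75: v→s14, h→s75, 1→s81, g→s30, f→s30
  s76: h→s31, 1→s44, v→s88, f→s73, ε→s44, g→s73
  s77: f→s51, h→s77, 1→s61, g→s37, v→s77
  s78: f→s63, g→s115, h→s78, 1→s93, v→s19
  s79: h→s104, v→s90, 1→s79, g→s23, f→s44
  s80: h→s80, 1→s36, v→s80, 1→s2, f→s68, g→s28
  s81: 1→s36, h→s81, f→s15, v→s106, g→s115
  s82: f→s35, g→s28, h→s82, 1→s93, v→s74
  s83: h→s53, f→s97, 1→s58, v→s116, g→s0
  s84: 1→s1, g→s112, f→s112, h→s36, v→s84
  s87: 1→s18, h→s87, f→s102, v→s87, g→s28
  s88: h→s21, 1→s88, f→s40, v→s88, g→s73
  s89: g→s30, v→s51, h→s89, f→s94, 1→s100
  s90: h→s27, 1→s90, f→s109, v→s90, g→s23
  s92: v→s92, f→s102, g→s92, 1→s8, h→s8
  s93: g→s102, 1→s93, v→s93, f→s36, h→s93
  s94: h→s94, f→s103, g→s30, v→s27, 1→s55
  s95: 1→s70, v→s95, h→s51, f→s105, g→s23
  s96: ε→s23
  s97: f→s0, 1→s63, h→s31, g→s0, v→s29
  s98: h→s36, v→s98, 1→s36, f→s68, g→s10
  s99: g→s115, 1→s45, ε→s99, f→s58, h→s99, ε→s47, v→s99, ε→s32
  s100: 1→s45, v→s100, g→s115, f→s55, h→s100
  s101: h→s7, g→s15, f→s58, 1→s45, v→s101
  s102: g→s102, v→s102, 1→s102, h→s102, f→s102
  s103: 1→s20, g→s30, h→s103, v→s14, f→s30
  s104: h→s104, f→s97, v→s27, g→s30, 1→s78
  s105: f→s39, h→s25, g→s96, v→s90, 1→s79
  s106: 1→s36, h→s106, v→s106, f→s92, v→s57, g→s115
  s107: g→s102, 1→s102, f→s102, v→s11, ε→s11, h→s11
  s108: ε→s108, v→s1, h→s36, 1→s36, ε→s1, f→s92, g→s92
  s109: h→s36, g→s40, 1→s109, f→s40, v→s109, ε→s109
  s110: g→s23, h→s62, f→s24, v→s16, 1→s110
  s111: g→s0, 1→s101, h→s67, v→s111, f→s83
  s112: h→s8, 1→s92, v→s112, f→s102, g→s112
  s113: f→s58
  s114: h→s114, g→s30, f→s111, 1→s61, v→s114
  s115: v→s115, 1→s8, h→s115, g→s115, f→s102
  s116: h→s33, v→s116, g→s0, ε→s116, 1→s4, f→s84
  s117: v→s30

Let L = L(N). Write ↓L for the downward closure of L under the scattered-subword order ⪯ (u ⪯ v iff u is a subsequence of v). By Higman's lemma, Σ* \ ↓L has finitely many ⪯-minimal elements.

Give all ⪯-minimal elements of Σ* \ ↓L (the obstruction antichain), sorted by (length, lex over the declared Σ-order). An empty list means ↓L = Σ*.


|Q|=118, |F|=94, |δ|=522 (29 ε).
min D↑ (90 st, q0=0, F={5}): 0:g→1,f→2,v→3,h→4,1→0 1:g→1,f→5,v→1,h→6,1→1 2:g→1,f→7,v→8,h→9,1→2 3:g→1,f→8,v→3,h→10,1→11 4:g→6,f→9,v→10,h→4,1→12 5:g→5,f→5,v→5,h→5,1→5 6:g→6,f→5,v→6,h→6,1→13 7:g→1,f→14,v→15,h→16,1→7 8:g→1,f→17,v→8,h→18,1→19 9:g→6,f→16,v→18,h→9,1→20 10:g→6,f→18,v→10,h→10,1→21 11:g→1,f→22,v→11,h→23,1→11 12:g→13,f→20,v→12,h→12,1→24 13:g→13,f→5,v→13,h→13,1→25 14:g→1,f→1,v→26,h→27,1→14 15:g→1,f→28,v→15,h→29,1→15 16:g→6,f→27,v→29,h→16,1→30 17:g→1,f→31,v→15,h→32,1→33 18:g→6,f→32,v→18,h→18,1→34 19:g→1,f→35,v→19,h→36,1→19 20:g→13,f→30,v→20,h→20,1→37 21:g→13,f→38,v→21,h→21,1→24 22:g→39,f→35,v→22,h→40,1→22 23:g→6,f→41,v→23,h→23,1→21 24:g→5,f→37,v→24,h→24,1→24 25:g→5,f→5,v→25,h→25,1→25 26:g→1,f→42,v→26,h→43,1→26 27:g→6,f→6,v→43,h→27,1→44 28:g→42,f→42,v→28,h→45,1→28 29:g→6,f→46,v→29,h→29,1→47 30:g→13,f→44,v→47,h→30,1→48 31:g→1,f→1,v→26,h→49,1→50 32:g→6,f→49,v→29,h→32,1→51 33:g→1,f→52,v→15,h→53,1→33 34:g→13,f→54,v→34,h→34,1→37 35:g→39,f→52,v→55,h→56,1→35 36:g→6,f→57,v→36,h→36,1→34 37:g→5,f→48,v→37,h→37,1→37 38:g→58,f→54,v→38,h→59,1→37 39:g→39,f→5,v→39,h→60,1→39 40:g→61,f→56,v→40,h→40,1→59 41:g→62,f→57,v→41,h→40,1→38 42:g→42,f→5,v→42,h→25,1→42 43:g→6,f→63,v→43,h→43,1→64 44:g→13,f→13,v→64,h→44,1→45 45:g→5,f→25,v→45,h→45,1→45 46:g→63,f→63,v→46,h→45,1→65 47:g→13,f→65,v→47,h→47,1→48 48:g→5,f→45,v→48,h→48,1→48 49:g→6,f→6,v→43,h→49,1→66 50:g→1,f→39,v→26,h→67,1→50 51:g→13,f→68,v→47,h→51,1→48 52:g→39,f→39,v→69,h→70,1→52 53:g→6,f→71,v→29,h→53,1→51 54:g→58,f→68,v→72,h→73,1→48 55:g→39,f→28,v→55,h→74,1→55 56:g→61,f→70,v→74,h→56,1→73 57:g→62,f→71,v→75,h→56,1→54 58:g→58,f→5,v→58,h→76,1→25 59:g→61,f→73,v→59,h→59,1→37 60:g→61,f→5,v→60,h→60,1→76 61:g→61,f→5,v→61,h→61,1→5 62:g→62,f→5,v→62,h→60,1→58 63:g→63,f→5,v→63,h→25,1→77 64:g→13,f→77,v→64,h→64,1→45 65:g→77,f→77,v→65,h→45,1→45 66:g→13,f→58,v→64,h→66,1→45 67:g→6,f→62,v→43,h→67,1→66 68:g→58,f→58,v→78,h→79,1→45 69:g→39,f→42,v→69,h→80,1→69 70:g→61,f→60,v→80,h→70,1→79 71:g→62,f→62,v→81,h→70,1→68 72:g→58,f→65,v→72,h→82,1→48 73:g→61,f→79,v→82,h→73,1→48 74:g→61,f→83,v→74,h→74,1→82 75:g→62,f→46,v→75,h→74,1→72 76:g→61,f→5,v→76,h→76,1→25 77:g→77,f→5,v→77,h→25,1→25 78:g→58,f→77,v→78,h→84,1→45 79:g→61,f→76,v→84,h→79,1→45 80:g→61,f→85,v→80,h→80,1→84 81:g→62,f→63,v→81,h→80,1→78 82:g→61,f→86,v→82,h→82,1→48 83:g→87,f→85,v→83,h→45,1→86 84:g→61,f→88,v→84,h→84,1→45 85:g→87,f→5,v→85,h→25,1→88 86:g→87,f→88,v→86,h→45,1→45 87:g→87,f→5,v→87,h→89,1→5 88:g→87,f→5,v→88,h→25,1→25 89:g→5,f→5,v→89,h→89,1→5 (ε-aug+det+¬).
'gf': run [104, 21, 1] end={s102} ∉↓L; 2/2 del acc.
'h11g': N↓-sim [104, 78, 45, 8, 1] end={s102} — reject; 4/4 single-dels accept.
'fffff': N↓-sim [104, 94, 77, 52, 20, 1] end={s102} — reject; 5/5 del acc.
'ffvfhg': run [104, 94, 77, 48, 17, 5, 1] end={s102} rej; 6/6 single-dels accept.
'v1fhg1': run [104, 96, 81, 56, 30, 5, 1] end={s102} rej; 6/6 del acc.
5 minimals (antichain).

min(Σ*\↓L) = [gf, h11g, fffff, ffvfhg, v1fhg1].


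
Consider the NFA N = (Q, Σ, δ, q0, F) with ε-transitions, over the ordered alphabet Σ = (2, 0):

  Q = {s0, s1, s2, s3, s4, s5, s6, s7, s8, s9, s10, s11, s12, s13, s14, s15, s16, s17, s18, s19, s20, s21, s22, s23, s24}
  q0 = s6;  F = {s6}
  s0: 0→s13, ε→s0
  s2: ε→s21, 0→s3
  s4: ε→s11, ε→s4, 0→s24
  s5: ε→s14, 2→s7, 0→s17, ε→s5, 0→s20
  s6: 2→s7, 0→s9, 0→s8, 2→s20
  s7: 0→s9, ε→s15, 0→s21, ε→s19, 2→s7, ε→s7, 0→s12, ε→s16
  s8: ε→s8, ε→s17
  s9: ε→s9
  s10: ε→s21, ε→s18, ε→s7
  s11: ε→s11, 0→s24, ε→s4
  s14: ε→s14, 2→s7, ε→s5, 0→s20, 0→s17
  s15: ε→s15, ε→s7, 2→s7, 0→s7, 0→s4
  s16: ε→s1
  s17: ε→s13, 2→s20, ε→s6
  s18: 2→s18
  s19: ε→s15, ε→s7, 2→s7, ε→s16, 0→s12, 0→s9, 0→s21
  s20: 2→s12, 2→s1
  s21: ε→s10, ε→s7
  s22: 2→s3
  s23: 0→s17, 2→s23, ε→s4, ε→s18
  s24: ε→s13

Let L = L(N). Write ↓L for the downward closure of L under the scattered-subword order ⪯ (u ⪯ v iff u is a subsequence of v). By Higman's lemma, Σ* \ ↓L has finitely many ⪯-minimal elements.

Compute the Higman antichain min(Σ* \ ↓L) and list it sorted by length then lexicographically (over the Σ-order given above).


min(Σ*\↓L) = [2].

|Q|=25, |F|=1, |δ|=65 (33 ε).
min D↑ (2 st, q0=0, F={1}): 0:2→1,0→0 1:2→1,0→1.
'2': run [18, 15] end={s1,s10,s11,s12,s13,s15,s16,s18,s19,s20,s21,s24,…} rej; 1/1 del acc.
1 words, ⪯-incomp.


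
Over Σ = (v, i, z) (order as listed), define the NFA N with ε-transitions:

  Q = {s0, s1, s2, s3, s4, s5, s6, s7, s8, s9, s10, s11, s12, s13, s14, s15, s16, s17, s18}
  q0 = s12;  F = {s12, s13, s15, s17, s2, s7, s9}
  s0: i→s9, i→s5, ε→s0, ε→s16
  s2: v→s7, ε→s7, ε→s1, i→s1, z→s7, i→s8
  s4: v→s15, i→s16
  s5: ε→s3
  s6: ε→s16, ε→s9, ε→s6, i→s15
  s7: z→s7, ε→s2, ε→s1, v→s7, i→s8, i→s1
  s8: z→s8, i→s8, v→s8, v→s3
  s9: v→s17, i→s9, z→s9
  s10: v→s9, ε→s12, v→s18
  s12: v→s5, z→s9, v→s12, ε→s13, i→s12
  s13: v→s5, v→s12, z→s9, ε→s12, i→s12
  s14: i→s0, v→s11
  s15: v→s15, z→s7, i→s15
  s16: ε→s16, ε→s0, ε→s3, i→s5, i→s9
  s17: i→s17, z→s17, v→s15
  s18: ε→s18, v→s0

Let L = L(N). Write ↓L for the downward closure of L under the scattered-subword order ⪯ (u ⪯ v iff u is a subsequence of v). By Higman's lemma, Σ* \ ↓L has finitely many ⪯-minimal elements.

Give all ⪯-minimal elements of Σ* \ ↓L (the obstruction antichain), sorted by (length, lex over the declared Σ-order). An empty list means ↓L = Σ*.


min(Σ*\↓L) = [zvvzi].

|Q|=19, |F|=7, |δ|=58 (17 ε).
min D↑ (6 st, q0=0, F={5}): 0:v→0,i→0,z→1 1:v→2,i→1,z→1 2:v→3,i→2,z→2 3:v→3,i→3,z→4 4:v→4,i→5,z→4 5:v→5,i→5,z→5 (ε-aug+det+¬).
'zvvzi': |S_i|=[11, 8, 7, 6, 5, 3] end={s1,s3,s8} ∉↓L; 5/5 single-dels accept.
1 minimals (antichain).


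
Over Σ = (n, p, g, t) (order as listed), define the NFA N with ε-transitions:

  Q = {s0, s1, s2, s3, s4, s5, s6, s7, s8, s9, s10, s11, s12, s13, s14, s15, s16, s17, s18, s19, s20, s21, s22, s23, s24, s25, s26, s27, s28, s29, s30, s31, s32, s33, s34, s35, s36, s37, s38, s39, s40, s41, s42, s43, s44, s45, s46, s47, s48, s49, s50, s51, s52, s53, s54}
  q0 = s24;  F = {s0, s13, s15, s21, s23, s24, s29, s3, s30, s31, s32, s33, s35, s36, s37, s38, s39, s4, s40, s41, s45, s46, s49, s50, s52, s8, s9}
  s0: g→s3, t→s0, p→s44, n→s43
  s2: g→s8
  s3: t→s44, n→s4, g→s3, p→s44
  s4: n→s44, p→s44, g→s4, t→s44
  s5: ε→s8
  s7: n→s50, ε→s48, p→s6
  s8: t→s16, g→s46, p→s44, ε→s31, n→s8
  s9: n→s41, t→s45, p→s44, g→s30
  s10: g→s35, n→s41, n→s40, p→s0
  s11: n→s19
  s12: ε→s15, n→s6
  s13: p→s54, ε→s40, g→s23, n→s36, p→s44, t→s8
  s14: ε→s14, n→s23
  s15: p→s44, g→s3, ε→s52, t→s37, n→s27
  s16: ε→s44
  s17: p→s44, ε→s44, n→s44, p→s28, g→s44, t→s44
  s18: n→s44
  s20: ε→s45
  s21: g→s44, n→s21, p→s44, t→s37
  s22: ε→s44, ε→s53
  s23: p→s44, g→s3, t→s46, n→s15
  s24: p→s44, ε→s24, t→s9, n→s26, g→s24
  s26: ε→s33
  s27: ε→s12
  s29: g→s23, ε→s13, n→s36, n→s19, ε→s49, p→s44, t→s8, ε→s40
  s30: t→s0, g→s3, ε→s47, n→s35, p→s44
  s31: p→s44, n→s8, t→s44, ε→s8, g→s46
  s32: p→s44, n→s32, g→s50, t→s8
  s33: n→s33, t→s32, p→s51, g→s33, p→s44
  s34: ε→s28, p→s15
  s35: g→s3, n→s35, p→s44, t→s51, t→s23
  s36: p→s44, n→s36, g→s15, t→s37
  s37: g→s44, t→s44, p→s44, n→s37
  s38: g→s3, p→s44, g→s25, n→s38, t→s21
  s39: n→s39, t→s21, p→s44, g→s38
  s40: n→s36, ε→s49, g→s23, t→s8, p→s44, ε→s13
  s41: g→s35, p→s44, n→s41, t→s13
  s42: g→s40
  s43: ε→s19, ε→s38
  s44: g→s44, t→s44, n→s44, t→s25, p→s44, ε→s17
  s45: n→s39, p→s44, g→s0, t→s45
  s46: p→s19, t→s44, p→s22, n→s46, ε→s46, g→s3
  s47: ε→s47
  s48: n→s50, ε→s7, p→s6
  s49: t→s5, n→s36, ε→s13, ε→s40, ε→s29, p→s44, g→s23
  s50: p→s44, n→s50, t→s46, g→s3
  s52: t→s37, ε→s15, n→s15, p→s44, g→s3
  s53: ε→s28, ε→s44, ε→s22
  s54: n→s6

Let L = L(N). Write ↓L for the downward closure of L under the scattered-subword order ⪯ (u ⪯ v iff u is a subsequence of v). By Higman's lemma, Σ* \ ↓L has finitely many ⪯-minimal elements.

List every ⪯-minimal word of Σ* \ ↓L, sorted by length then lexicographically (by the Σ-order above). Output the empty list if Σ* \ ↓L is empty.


|Q|=55, |F|=27, |δ|=176 (36 ε).
min D↑ (23 st, q0=0, F={2}): 0:n→1,p→2,g→0,t→3 1:n→1,p→2,g→1,t→4 2:n→2,p→2,g→2,t→2 3:n→5,p→2,g→6,t→7 4:n→4,p→2,g→8,t→9 5:n→5,p→2,g→10,t→11 6:n→10,p→2,g→12,t→13 7:n→14,p→2,g→13,t→7 8:n→8,p→2,g→12,t→15 9:n→9,p→2,g→15,t→2 10:n→10,p→2,g→12,t→16 11:n→17,p→2,g→16,t→9 12:n→18,p→2,g→12,t→2 13:n→19,p→2,g→12,t→13 14:n→14,p→2,g→19,t→20 15:n→15,p→2,g→12,t→2 16:n→21,p→2,g→12,t→15 17:n→17,p→2,g→21,t→22 18:n→2,p→2,g→18,t→2 19:n→19,p→2,g→12,t→20 20:n→20,p→2,g→2,t→22 21:n→21,p→2,g→12,t→22 22:n→22,p→2,g→2,t→2 (ε-aug+det+¬).
'p': N↓-sim [44, 10] end={s17,s19,s22,s25,s28,s44,s51,s53,s54,s6} ∉↓L; 1/1 deletions ∈↓L.
'nttt': run [44, 38, 31, 15, 5] end={s16,s17,s25,s28,s44} rej; 4/4 single-dels accept.
'tggt': run [44, 41, 26, 6, 4] end={s17,s25,s28,s44} — reject; 4/4 single-dels accept.
'tggnn': N↓-sim [44, 41, 26, 6, 5, 4] end={s17,s25,s28,s44} ∉↓L; 5/5 single-dels accept.
'ttntg': |S_i|=[44, 41, 34, 24, 7, 4] end={s17,s25,s28,s44} — reject; 5/5 single-dels accept.
5 words, ⪯-incomp.

A = [p, nttt, tggt, tggnn, ttntg].


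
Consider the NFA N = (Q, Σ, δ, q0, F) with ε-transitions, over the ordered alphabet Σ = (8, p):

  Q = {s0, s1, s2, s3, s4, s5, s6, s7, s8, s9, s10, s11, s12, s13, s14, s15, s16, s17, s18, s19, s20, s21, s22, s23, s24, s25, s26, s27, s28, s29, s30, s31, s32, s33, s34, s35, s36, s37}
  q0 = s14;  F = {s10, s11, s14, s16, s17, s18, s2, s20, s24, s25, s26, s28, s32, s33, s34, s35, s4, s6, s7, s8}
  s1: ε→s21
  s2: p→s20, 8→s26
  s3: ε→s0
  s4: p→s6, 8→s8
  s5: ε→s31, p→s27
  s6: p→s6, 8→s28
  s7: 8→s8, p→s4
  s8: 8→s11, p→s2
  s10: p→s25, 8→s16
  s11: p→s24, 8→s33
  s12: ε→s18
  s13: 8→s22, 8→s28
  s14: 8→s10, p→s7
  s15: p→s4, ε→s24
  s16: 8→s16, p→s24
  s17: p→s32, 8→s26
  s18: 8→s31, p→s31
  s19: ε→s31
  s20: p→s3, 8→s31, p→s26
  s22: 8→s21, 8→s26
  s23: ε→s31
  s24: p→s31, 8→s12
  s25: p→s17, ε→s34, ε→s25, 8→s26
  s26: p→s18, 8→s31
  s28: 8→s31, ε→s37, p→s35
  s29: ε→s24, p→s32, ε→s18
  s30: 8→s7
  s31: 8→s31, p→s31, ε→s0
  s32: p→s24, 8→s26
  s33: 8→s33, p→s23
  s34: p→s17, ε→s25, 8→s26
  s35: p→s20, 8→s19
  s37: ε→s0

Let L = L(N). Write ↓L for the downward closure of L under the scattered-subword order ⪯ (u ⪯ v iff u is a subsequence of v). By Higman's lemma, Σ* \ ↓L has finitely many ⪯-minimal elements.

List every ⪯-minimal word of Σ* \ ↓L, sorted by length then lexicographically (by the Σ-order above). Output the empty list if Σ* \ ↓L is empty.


|Q|=38, |F|=20, |δ|=66 (15 ε).
min D↑ (20 st, q0=0, F={14}): 0:8→1,p→2 1:8→3,p→4 2:8→5,p→6 3:8→3,p→7 4:8→8,p→9 5:8→10,p→11 6:8→5,p→12 7:8→13,p→14 8:8→14,p→13 9:8→8,p→15 10:8→16,p→7 11:8→8,p→17 12:8→18,p→12 13:8→14,p→14 14:8→14,p→14 15:8→8,p→7 16:8→16,p→14 17:8→14,p→8 18:8→14,p→19 19:8→14,p→17.
'88pp': run [27, 23, 11, 6, 2] end={s0,s31} rej; 4/4 del acc.
'8p88': |S_i|=[27, 23, 16, 6, 2] end={s0,s31} ∉↓L; 4/4 single-dels accept.
'p888p': |S_i|=[27, 24, 17, 10, 6, 3] end={s0,s23,s31} ∉↓L; 5/5 deletions ∈↓L.
'p8pp8': |S_i|=[27, 24, 17, 12, 6, 2] end={s0,s31} rej; 5/5 del acc.
'ppp88': |S_i|=[27, 24, 21, 16, 11, 3] end={s0,s19,s31} ∉↓L; 5/5 deletions ∈↓L.
'8ppppp': |S_i|=[27, 23, 16, 10, 8, 5, 2] end={s0,s31} — reject; 6/6 del acc.
6 minimals (antichain).

min(Σ*\↓L) = [88pp, 8p88, p888p, p8pp8, ppp88, 8ppppp].


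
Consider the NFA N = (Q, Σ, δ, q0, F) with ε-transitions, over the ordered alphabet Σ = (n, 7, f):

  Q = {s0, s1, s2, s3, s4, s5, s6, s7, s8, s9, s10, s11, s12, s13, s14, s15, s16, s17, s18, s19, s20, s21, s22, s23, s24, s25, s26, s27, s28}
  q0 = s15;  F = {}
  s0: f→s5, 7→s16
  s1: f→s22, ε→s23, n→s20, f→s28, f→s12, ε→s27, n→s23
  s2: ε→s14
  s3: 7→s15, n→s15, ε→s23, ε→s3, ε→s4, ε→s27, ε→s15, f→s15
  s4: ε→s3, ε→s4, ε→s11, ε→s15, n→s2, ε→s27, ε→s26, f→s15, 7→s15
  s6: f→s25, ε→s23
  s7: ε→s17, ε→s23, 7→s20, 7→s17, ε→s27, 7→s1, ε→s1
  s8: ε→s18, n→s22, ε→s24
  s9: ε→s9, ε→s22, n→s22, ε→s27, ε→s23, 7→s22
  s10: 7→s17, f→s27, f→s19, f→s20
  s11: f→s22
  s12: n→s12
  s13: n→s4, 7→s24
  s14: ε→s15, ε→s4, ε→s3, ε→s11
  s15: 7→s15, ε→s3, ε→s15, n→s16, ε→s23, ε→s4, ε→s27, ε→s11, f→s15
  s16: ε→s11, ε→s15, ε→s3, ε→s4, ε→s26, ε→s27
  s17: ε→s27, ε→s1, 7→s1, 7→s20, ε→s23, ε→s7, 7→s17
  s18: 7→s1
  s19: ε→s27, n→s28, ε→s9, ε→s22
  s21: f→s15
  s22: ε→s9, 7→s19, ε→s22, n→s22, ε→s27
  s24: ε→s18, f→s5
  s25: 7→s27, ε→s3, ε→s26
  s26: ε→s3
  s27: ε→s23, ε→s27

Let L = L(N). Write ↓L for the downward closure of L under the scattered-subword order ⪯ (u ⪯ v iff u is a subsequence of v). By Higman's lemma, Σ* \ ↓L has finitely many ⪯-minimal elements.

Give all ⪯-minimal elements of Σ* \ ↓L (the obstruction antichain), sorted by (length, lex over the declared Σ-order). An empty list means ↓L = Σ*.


|Q|=29, |F|=0, |δ|=98 (57 ε).
min D↑ (1 st, q0=0, F={0}): 0:n→0,7→0,f→0 (ε-aug+det+¬).
ε ∈ L(D↑) — L = ∅.

min(Σ*\↓L) = [ε].


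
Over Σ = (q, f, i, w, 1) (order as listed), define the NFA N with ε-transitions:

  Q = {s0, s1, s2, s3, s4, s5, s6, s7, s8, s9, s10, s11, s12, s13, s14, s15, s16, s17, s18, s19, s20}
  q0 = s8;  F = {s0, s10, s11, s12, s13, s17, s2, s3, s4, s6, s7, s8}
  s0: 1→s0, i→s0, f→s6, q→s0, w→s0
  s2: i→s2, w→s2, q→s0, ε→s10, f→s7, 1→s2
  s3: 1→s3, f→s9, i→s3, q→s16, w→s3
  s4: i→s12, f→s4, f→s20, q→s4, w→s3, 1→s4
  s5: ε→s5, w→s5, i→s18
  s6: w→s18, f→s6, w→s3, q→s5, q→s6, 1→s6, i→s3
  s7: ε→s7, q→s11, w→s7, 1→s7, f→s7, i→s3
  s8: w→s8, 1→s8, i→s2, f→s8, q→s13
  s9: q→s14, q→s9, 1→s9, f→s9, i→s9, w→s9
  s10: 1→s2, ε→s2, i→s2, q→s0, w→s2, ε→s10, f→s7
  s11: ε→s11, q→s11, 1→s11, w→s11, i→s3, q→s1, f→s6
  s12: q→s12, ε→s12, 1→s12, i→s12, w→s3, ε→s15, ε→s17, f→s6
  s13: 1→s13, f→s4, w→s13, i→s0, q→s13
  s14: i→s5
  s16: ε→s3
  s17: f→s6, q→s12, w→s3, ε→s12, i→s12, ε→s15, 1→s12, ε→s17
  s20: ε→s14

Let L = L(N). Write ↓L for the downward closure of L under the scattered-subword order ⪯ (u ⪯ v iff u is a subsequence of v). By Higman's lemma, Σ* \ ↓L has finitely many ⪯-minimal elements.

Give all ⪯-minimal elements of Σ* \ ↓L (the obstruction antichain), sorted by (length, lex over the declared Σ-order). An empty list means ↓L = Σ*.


Antichain: [qfwf, ifif].

|Q|=21, |F|=12, |δ|=87 (14 ε).
min D↑ (11 st, q0=0, F={10}): 0:q→1,f→0,i→2,w→0,1→0 1:q→1,f→3,i→4,w→1,1→1 2:q→4,f→5,i→2,w→2,1→2 3:q→3,f→3,i→6,w→7,1→3 4:q→4,f→8,i→4,w→4,1→4 5:q→9,f→5,i→7,w→5,1→5 6:q→6,f→8,i→6,w→7,1→6 7:q→7,f→10,i→7,w→7,1→7 8:q→8,f→8,i→7,w→7,1→8 9:q→9,f→8,i→7,w→9,1→9 10:q→10,f→10,i→10,w→10,1→10 (ε-aug+det+¬).
'qfwf': run [20, 16, 12, 6, 4] end={s14,s18,s5,s9} ∉↓L; 4/4 deletions ∈↓L.
'ifif': |S_i|=[20, 16, 10, 6, 4] end={s14,s18,s5,s9} — reject; 4/4 del acc.
2 words, ⪯-incomp.


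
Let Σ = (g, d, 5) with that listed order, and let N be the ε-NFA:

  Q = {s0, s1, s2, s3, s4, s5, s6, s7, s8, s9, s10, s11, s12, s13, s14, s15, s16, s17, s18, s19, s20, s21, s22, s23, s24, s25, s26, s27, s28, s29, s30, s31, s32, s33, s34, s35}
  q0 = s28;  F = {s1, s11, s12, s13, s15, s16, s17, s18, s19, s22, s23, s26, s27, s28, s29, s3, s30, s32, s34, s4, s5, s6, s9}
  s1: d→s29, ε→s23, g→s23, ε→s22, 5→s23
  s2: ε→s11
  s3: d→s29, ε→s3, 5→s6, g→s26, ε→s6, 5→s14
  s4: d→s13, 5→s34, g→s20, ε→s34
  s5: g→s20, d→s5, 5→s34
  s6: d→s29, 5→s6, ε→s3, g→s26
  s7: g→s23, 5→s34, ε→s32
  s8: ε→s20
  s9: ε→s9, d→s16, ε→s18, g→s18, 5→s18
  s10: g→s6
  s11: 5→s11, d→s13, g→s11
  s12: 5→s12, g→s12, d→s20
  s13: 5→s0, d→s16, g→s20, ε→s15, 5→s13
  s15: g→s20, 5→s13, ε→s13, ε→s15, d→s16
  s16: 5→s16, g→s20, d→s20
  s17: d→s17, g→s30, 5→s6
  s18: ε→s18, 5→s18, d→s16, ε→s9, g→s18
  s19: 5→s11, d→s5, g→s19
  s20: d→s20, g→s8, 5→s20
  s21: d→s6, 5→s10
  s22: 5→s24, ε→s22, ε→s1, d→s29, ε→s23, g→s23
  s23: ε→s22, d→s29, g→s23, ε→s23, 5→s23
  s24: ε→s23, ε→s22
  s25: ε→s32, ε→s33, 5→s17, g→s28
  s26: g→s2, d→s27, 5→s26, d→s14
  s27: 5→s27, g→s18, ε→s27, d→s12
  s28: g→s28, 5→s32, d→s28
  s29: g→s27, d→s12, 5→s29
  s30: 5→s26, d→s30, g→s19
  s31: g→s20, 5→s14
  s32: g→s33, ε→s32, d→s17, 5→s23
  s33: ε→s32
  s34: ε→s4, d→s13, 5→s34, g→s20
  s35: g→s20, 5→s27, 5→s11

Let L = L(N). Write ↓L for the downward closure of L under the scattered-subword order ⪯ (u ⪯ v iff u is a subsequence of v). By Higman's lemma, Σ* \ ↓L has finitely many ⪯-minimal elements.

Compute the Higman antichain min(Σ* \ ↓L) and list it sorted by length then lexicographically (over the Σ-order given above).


|Q|=36, |F|=23, |δ|=116 (29 ε).
min D↑ (18 st, q0=0, F={14}): 0:g→0,d→0,5→1 1:g→1,d→2,5→3 2:g→4,d→2,5→5 3:g→3,d→6,5→3 4:g→7,d→4,5→8 5:g→8,d→6,5→5 6:g→9,d→10,5→6 7:g→7,d→11,5→12 8:g→12,d→9,5→8 9:g→13,d→10,5→9 10:g→10,d→14,5→10 11:g→14,d→11,5→15 12:g→12,d→16,5→12 13:g→13,d→17,5→13 14:g→14,d→14,5→14 15:g→14,d→16,5→15 16:g→14,d→17,5→16 17:g→14,d→14,5→17 (ε-aug+det+¬).
'55ddd': |S_i|=[30, 29, 23, 12, 4, 2] end={s20,s8} — reject; 5/5 single-dels accept.
'5dggdg': run [30, 29, 23, 19, 15, 9, 2] end={s20,s8} rej; 6/6 deletions ∈↓L.
2 minimals (antichain).

A = [55ddd, 5dggdg].


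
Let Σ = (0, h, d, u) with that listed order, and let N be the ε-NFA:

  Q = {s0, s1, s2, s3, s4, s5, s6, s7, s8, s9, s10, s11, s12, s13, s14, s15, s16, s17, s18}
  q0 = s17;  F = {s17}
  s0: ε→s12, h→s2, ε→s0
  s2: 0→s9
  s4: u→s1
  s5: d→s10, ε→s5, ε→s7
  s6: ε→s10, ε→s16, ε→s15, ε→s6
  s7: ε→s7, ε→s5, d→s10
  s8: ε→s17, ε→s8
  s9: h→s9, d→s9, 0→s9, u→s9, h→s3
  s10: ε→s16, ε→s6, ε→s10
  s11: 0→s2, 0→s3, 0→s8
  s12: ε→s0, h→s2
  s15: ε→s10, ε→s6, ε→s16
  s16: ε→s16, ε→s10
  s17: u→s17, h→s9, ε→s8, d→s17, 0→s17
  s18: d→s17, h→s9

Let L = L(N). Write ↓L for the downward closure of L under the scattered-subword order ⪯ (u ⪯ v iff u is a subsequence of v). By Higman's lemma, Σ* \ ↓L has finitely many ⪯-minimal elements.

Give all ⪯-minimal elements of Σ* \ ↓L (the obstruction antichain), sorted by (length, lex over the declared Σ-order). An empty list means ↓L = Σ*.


|Q|=19, |F|=1, |δ|=42 (22 ε).
min D↑ (2 st, q0=0, F={1}): 0:0→0,h→1,d→0,u→0 1:0→1,h→1,d→1,u→1 [Hopcroft].
'h': N↓-sim [4, 2] end={s3,s9} rej; 1/1 deletions ∈↓L.
1 minimals (antichain).

A = [h].


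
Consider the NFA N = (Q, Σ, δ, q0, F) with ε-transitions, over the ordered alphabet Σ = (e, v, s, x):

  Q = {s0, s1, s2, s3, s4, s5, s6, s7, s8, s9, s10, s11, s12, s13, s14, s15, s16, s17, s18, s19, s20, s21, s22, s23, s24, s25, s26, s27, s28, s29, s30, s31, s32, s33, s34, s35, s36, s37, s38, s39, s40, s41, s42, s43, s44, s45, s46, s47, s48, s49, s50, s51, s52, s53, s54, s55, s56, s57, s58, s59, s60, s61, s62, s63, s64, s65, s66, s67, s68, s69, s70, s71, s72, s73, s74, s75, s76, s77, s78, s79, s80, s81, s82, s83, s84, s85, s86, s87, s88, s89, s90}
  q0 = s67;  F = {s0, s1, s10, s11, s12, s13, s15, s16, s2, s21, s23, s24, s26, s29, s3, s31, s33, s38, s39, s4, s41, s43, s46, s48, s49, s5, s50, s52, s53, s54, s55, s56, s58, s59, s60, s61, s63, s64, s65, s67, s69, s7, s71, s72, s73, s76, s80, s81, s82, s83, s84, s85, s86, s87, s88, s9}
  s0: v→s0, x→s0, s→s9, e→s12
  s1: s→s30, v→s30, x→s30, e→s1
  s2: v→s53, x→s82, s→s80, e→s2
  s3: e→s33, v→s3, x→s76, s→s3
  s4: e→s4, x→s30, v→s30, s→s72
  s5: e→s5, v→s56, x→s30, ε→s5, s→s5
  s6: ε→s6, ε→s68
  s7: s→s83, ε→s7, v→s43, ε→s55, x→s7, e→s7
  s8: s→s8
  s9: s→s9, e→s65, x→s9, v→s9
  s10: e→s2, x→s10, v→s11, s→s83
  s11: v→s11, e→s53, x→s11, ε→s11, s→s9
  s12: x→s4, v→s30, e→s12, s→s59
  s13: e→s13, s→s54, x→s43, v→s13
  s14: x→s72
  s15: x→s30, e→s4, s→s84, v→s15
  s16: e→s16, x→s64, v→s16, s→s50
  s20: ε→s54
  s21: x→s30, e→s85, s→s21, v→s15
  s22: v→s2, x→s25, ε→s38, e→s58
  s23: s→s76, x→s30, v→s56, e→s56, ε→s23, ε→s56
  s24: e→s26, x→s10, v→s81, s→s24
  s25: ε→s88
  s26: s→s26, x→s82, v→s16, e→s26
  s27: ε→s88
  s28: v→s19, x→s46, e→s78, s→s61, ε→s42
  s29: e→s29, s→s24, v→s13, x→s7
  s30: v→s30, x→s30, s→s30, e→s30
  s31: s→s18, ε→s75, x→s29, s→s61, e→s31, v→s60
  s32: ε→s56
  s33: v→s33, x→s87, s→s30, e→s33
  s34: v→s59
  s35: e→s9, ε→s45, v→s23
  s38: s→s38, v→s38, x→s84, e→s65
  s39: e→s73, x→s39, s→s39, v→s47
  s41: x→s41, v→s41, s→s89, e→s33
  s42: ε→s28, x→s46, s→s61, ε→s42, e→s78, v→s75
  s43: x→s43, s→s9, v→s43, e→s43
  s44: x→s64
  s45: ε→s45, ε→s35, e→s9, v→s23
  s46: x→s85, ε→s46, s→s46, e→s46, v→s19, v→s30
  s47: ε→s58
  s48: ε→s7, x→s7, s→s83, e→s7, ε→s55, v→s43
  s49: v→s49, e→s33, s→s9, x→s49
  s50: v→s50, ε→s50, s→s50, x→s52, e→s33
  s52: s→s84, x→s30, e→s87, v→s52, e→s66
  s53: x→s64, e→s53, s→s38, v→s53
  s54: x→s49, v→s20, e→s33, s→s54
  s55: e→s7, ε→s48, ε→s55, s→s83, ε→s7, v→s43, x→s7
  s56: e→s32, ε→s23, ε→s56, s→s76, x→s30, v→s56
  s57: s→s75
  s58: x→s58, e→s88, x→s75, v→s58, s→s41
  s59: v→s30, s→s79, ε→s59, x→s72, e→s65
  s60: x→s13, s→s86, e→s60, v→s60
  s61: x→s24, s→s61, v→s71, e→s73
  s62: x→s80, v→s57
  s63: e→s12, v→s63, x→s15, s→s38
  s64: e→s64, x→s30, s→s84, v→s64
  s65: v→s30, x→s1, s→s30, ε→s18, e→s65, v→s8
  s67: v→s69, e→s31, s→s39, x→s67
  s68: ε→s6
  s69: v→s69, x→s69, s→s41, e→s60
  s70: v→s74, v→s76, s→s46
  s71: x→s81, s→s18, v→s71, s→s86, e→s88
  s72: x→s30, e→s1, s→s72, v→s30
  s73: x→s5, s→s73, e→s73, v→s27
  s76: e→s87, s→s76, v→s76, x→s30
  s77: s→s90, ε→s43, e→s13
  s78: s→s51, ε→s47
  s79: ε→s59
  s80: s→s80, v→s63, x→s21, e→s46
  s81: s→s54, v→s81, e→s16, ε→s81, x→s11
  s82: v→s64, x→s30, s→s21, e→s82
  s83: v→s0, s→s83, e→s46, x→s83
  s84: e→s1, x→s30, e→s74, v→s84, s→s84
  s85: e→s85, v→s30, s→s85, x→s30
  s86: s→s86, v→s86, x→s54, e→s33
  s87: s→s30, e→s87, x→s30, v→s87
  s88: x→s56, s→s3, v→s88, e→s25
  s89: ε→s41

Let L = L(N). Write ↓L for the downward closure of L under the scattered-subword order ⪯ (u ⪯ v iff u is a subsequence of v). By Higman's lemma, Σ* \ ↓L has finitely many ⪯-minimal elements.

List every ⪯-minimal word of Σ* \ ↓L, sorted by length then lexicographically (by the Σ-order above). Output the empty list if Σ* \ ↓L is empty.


|Q|=91, |F|=56, |δ|=301 (38 ε).
min D↑ (54 st, q0=0, F={24}): 0:e→1,v→2,s→3,x→0 1:e→1,v→4,s→5,x→6 2:e→4,v→2,s→7,x→2 3:e→8,v→9,s→3,x→3 4:e→4,v→4,s→10,x→11 5:e→8,v→12,s→5,x→13 6:e→6,v→11,s→13,x→14 7:e→15,v→7,s→7,x→7 8:e→8,v→16,s→8,x→17 9:e→16,v→9,s→7,x→9 10:e→15,v→10,s→10,x→18 11:e→11,v→11,s→18,x→19 12:e→16,v→12,s→10,x→20 13:e→21,v→20,s→13,x→22 14:e→14,v→19,s→23,x→14 15:e→15,v→15,s→24,x→25 16:e→16,v→16,s→26,x→27 17:e→17,v→27,s→17,x→24 18:e→15,v→18,s→18,x→28 19:e→19,v→19,s→29,x→19 20:e→30,v→20,s→18,x→31 21:e→21,v→30,s→21,x→32 22:e→33,v→31,s→23,x→22 23:e→34,v→35,s→23,x→23 24:e→24,v→24,s→24,x→24 25:e→25,v→25,s→24,x→24 26:e→15,v→26,s→26,x→36 27:e→27,v→27,s→36,x→24 28:e→15,v→28,s→29,x→28 29:e→37,v→29,s→29,x→29 30:e→30,v→30,s→38,x→39 31:e→40,v→31,s→29,x→31 32:e→32,v→39,s→41,x→24 33:e→33,v→40,s→42,x→32 34:e→34,v→24,s→34,x→43 35:e→44,v→35,s→29,x→35 36:e→25,v→36,s→36,x→24 37:e→37,v→24,s→24,x→45 38:e→15,v→38,s→38,x→46 39:e→39,v→39,s→47,x→24 40:e→40,v→40,s→48,x→39 41:e→43,v→49,s→41,x→24 42:e→34,v→50,s→42,x→41 43:e→43,v→24,s→43,x→24 44:e→44,v→24,s→51,x→52 45:e→45,v→24,s→24,x→24 46:e→25,v→46,s→47,x→24 47:e→45,v→47,s→47,x→24 48:e→37,v→48,s→48,x→47 49:e→52,v→49,s→47,x→24 50:e→44,v→50,s→48,x→49 51:e→37,v→24,s→51,x→53 52:e→52,v→24,s→53,x→24 53:e→45,v→24,s→53,x→24.
'vses': run [70, 50, 25, 9, 2] end={s30,s8} rej; 4/4 deletions ∈↓L.
'sexx': N↓-sim [70, 60, 41, 19, 1] end={s30} ∉↓L; 4/4 del acc.
'exxsev': run [70, 63, 52, 38, 23, 14, 3] end={s19,s30,s8} rej; 6/6 del acc.
3 minimals (antichain).

min(Σ*\↓L) = [vses, sexx, exxsev].
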